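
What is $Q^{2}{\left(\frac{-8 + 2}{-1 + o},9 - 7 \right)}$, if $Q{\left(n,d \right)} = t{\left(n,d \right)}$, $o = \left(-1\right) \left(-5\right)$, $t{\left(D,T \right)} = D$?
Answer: $\frac{9}{4} \approx 2.25$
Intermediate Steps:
$o = 5$
$Q{\left(n,d \right)} = n$
$Q^{2}{\left(\frac{-8 + 2}{-1 + o},9 - 7 \right)} = \left(\frac{-8 + 2}{-1 + 5}\right)^{2} = \left(- \frac{6}{4}\right)^{2} = \left(\left(-6\right) \frac{1}{4}\right)^{2} = \left(- \frac{3}{2}\right)^{2} = \frac{9}{4}$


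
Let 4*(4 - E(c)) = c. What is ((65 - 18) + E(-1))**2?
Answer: 42025/16 ≈ 2626.6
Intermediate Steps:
E(c) = 4 - c/4
((65 - 18) + E(-1))**2 = ((65 - 18) + (4 - 1/4*(-1)))**2 = (47 + (4 + 1/4))**2 = (47 + 17/4)**2 = (205/4)**2 = 42025/16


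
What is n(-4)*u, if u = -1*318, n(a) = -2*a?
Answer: -2544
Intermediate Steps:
u = -318
n(-4)*u = -2*(-4)*(-318) = 8*(-318) = -2544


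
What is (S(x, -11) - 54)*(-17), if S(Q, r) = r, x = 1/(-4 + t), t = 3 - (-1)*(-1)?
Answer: 1105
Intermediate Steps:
t = 2 (t = 3 - 1*1 = 3 - 1 = 2)
x = -½ (x = 1/(-4 + 2) = 1/(-2) = -½ ≈ -0.50000)
(S(x, -11) - 54)*(-17) = (-11 - 54)*(-17) = -65*(-17) = 1105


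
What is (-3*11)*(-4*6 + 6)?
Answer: 594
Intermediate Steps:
(-3*11)*(-4*6 + 6) = -33*(-24 + 6) = -33*(-18) = 594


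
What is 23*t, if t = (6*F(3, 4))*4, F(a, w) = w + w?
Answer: 4416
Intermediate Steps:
F(a, w) = 2*w
t = 192 (t = (6*(2*4))*4 = (6*8)*4 = 48*4 = 192)
23*t = 23*192 = 4416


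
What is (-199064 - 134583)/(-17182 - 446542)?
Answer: 333647/463724 ≈ 0.71949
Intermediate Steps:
(-199064 - 134583)/(-17182 - 446542) = -333647/(-463724) = -333647*(-1/463724) = 333647/463724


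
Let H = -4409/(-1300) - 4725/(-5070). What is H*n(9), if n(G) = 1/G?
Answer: 73067/152100 ≈ 0.48039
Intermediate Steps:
H = 73067/16900 (H = -4409*(-1/1300) - 4725*(-1/5070) = 4409/1300 + 315/338 = 73067/16900 ≈ 4.3235)
H*n(9) = (73067/16900)/9 = (73067/16900)*(⅑) = 73067/152100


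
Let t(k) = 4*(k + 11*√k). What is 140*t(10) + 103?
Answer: 5703 + 6160*√10 ≈ 25183.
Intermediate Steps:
t(k) = 4*k + 44*√k
140*t(10) + 103 = 140*(4*10 + 44*√10) + 103 = 140*(40 + 44*√10) + 103 = (5600 + 6160*√10) + 103 = 5703 + 6160*√10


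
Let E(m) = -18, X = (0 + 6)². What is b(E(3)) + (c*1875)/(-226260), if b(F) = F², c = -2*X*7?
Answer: 137506/419 ≈ 328.18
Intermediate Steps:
X = 36 (X = 6² = 36)
c = -504 (c = -2*36*7 = -72*7 = -504)
b(E(3)) + (c*1875)/(-226260) = (-18)² - 504*1875/(-226260) = 324 - 945000*(-1/226260) = 324 + 1750/419 = 137506/419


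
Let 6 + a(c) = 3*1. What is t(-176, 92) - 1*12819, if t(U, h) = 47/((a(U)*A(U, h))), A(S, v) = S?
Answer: -6768385/528 ≈ -12819.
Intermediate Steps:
a(c) = -3 (a(c) = -6 + 3*1 = -6 + 3 = -3)
t(U, h) = -47/(3*U) (t(U, h) = 47/((-3*U)) = 47*(-1/(3*U)) = -47/(3*U))
t(-176, 92) - 1*12819 = -47/3/(-176) - 1*12819 = -47/3*(-1/176) - 12819 = 47/528 - 12819 = -6768385/528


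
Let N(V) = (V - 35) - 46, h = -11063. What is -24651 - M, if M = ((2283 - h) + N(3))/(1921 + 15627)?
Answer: -1010722/41 ≈ -24652.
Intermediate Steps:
N(V) = -81 + V (N(V) = (-35 + V) - 46 = -81 + V)
M = 31/41 (M = ((2283 - 1*(-11063)) + (-81 + 3))/(1921 + 15627) = ((2283 + 11063) - 78)/17548 = (13346 - 78)*(1/17548) = 13268*(1/17548) = 31/41 ≈ 0.75610)
-24651 - M = -24651 - 1*31/41 = -24651 - 31/41 = -1010722/41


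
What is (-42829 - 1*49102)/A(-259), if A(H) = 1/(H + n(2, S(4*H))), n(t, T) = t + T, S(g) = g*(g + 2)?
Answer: -98455067277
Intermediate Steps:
S(g) = g*(2 + g)
n(t, T) = T + t
A(H) = 1/(2 + H + 4*H*(2 + 4*H)) (A(H) = 1/(H + ((4*H)*(2 + 4*H) + 2)) = 1/(H + (4*H*(2 + 4*H) + 2)) = 1/(H + (2 + 4*H*(2 + 4*H))) = 1/(2 + H + 4*H*(2 + 4*H)))
(-42829 - 1*49102)/A(-259) = (-42829 - 1*49102)/(1/(2 + 9*(-259) + 16*(-259)²)) = (-42829 - 49102)/(1/(2 - 2331 + 16*67081)) = -91931/(1/(2 - 2331 + 1073296)) = -91931/(1/1070967) = -91931/1/1070967 = -91931*1070967 = -98455067277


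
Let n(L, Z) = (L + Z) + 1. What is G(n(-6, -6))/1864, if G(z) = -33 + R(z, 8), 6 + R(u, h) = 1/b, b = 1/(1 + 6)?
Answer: -4/233 ≈ -0.017167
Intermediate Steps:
b = ⅐ (b = 1/7 = ⅐ ≈ 0.14286)
n(L, Z) = 1 + L + Z
R(u, h) = 1 (R(u, h) = -6 + 1/(⅐) = -6 + 7 = 1)
G(z) = -32 (G(z) = -33 + 1 = -32)
G(n(-6, -6))/1864 = -32/1864 = -32*1/1864 = -4/233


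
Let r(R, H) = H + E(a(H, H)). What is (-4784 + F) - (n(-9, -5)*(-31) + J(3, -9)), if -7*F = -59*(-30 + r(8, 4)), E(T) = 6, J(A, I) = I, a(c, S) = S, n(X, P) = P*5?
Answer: -40030/7 ≈ -5718.6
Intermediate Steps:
n(X, P) = 5*P
r(R, H) = 6 + H (r(R, H) = H + 6 = 6 + H)
F = -1180/7 (F = -(-59)*(-30 + (6 + 4))/7 = -(-59)*(-30 + 10)/7 = -(-59)*(-20)/7 = -1/7*1180 = -1180/7 ≈ -168.57)
(-4784 + F) - (n(-9, -5)*(-31) + J(3, -9)) = (-4784 - 1180/7) - ((5*(-5))*(-31) - 9) = -34668/7 - (-25*(-31) - 9) = -34668/7 - (775 - 9) = -34668/7 - 1*766 = -34668/7 - 766 = -40030/7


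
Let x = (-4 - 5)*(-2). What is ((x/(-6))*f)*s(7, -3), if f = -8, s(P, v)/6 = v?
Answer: -432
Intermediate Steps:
x = 18 (x = -9*(-2) = 18)
s(P, v) = 6*v
((x/(-6))*f)*s(7, -3) = ((18/(-6))*(-8))*(6*(-3)) = ((18*(-1/6))*(-8))*(-18) = -3*(-8)*(-18) = 24*(-18) = -432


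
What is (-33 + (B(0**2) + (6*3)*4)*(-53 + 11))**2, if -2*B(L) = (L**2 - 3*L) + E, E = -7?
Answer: 10265616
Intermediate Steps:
B(L) = 7/2 - L**2/2 + 3*L/2 (B(L) = -((L**2 - 3*L) - 7)/2 = -(-7 + L**2 - 3*L)/2 = 7/2 - L**2/2 + 3*L/2)
(-33 + (B(0**2) + (6*3)*4)*(-53 + 11))**2 = (-33 + ((7/2 - (0**2)**2/2 + (3/2)*0**2) + (6*3)*4)*(-53 + 11))**2 = (-33 + ((7/2 - 1/2*0**2 + (3/2)*0) + 18*4)*(-42))**2 = (-33 + ((7/2 - 1/2*0 + 0) + 72)*(-42))**2 = (-33 + ((7/2 + 0 + 0) + 72)*(-42))**2 = (-33 + (7/2 + 72)*(-42))**2 = (-33 + (151/2)*(-42))**2 = (-33 - 3171)**2 = (-3204)**2 = 10265616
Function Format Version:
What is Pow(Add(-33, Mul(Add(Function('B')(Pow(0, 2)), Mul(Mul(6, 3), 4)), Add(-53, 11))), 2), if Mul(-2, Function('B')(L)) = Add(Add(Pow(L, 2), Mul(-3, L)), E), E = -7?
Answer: 10265616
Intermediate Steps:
Function('B')(L) = Add(Rational(7, 2), Mul(Rational(-1, 2), Pow(L, 2)), Mul(Rational(3, 2), L)) (Function('B')(L) = Mul(Rational(-1, 2), Add(Add(Pow(L, 2), Mul(-3, L)), -7)) = Mul(Rational(-1, 2), Add(-7, Pow(L, 2), Mul(-3, L))) = Add(Rational(7, 2), Mul(Rational(-1, 2), Pow(L, 2)), Mul(Rational(3, 2), L)))
Pow(Add(-33, Mul(Add(Function('B')(Pow(0, 2)), Mul(Mul(6, 3), 4)), Add(-53, 11))), 2) = Pow(Add(-33, Mul(Add(Add(Rational(7, 2), Mul(Rational(-1, 2), Pow(Pow(0, 2), 2)), Mul(Rational(3, 2), Pow(0, 2))), Mul(Mul(6, 3), 4)), Add(-53, 11))), 2) = Pow(Add(-33, Mul(Add(Add(Rational(7, 2), Mul(Rational(-1, 2), Pow(0, 2)), Mul(Rational(3, 2), 0)), Mul(18, 4)), -42)), 2) = Pow(Add(-33, Mul(Add(Add(Rational(7, 2), Mul(Rational(-1, 2), 0), 0), 72), -42)), 2) = Pow(Add(-33, Mul(Add(Add(Rational(7, 2), 0, 0), 72), -42)), 2) = Pow(Add(-33, Mul(Add(Rational(7, 2), 72), -42)), 2) = Pow(Add(-33, Mul(Rational(151, 2), -42)), 2) = Pow(Add(-33, -3171), 2) = Pow(-3204, 2) = 10265616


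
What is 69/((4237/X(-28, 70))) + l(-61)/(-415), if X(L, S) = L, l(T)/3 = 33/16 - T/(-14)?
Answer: -86532633/196935760 ≈ -0.43940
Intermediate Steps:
l(T) = 99/16 + 3*T/14 (l(T) = 3*(33/16 - T/(-14)) = 3*(33*(1/16) - T*(-1/14)) = 3*(33/16 + T/14) = 99/16 + 3*T/14)
69/((4237/X(-28, 70))) + l(-61)/(-415) = 69/((4237/(-28))) + (99/16 + (3/14)*(-61))/(-415) = 69/((4237*(-1/28))) + (99/16 - 183/14)*(-1/415) = 69/(-4237/28) - 771/112*(-1/415) = 69*(-28/4237) + 771/46480 = -1932/4237 + 771/46480 = -86532633/196935760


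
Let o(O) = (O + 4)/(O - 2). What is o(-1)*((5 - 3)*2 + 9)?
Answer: -13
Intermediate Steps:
o(O) = (4 + O)/(-2 + O)
o(-1)*((5 - 3)*2 + 9) = ((4 - 1)/(-2 - 1))*((5 - 3)*2 + 9) = (3/(-3))*(2*2 + 9) = (-⅓*3)*(4 + 9) = -1*13 = -13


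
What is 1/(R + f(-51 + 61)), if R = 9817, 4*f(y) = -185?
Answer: 4/39083 ≈ 0.00010235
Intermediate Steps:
f(y) = -185/4 (f(y) = (1/4)*(-185) = -185/4)
1/(R + f(-51 + 61)) = 1/(9817 - 185/4) = 1/(39083/4) = 4/39083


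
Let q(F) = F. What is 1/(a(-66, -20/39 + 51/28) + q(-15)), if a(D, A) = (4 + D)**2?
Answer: 1/3829 ≈ 0.00026116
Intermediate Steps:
1/(a(-66, -20/39 + 51/28) + q(-15)) = 1/((4 - 66)**2 - 15) = 1/((-62)**2 - 15) = 1/(3844 - 15) = 1/3829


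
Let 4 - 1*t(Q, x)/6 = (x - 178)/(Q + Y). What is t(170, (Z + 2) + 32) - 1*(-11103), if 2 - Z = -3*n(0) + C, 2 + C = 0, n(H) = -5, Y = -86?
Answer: 155933/14 ≈ 11138.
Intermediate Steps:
C = -2 (C = -2 + 0 = -2)
Z = -11 (Z = 2 - (-3*(-5) - 2) = 2 - (15 - 2) = 2 - 1*13 = 2 - 13 = -11)
t(Q, x) = 24 - 6*(-178 + x)/(-86 + Q) (t(Q, x) = 24 - 6*(x - 178)/(Q - 86) = 24 - 6*(-178 + x)/(-86 + Q))
t(170, (Z + 2) + 32) - 1*(-11103) = 6*(-166 - ((-11 + 2) + 32) + 4*170)/(-86 + 170) - 1*(-11103) = 6*(-166 - (-9 + 32) + 680)/84 + 11103 = 6*(1/84)*(-166 - 1*23 + 680) + 11103 = 6*(1/84)*(-166 - 23 + 680) + 11103 = 6*(1/84)*491 + 11103 = 491/14 + 11103 = 155933/14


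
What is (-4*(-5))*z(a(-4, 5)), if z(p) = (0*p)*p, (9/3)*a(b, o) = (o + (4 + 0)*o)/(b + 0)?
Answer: 0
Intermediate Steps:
a(b, o) = 5*o/(3*b) (a(b, o) = ((o + (4 + 0)*o)/(b + 0))/3 = ((o + 4*o)/b)/3 = ((5*o)/b)/3 = (5*o/b)/3 = 5*o/(3*b))
z(p) = 0 (z(p) = 0*p = 0)
(-4*(-5))*z(a(-4, 5)) = -4*(-5)*0 = 20*0 = 0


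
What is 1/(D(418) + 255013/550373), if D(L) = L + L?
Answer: 550373/460366841 ≈ 0.0011955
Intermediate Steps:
D(L) = 2*L
1/(D(418) + 255013/550373) = 1/(2*418 + 255013/550373) = 1/(836 + 255013*(1/550373)) = 1/(836 + 255013/550373) = 1/(460366841/550373) = 550373/460366841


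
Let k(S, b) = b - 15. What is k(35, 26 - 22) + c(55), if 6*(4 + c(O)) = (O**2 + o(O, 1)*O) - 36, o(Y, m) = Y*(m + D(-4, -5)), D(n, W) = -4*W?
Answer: 33212/3 ≈ 11071.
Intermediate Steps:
o(Y, m) = Y*(20 + m) (o(Y, m) = Y*(m - 4*(-5)) = Y*(m + 20) = Y*(20 + m))
c(O) = -10 + 11*O**2/3 (c(O) = -4 + ((O**2 + (O*(20 + 1))*O) - 36)/6 = -4 + ((O**2 + (O*21)*O) - 36)/6 = -4 + ((O**2 + (21*O)*O) - 36)/6 = -4 + ((O**2 + 21*O**2) - 36)/6 = -4 + (22*O**2 - 36)/6 = -4 + (-36 + 22*O**2)/6 = -4 + (-6 + 11*O**2/3) = -10 + 11*O**2/3)
k(S, b) = -15 + b
k(35, 26 - 22) + c(55) = (-15 + (26 - 22)) + (-10 + (11/3)*55**2) = (-15 + 4) + (-10 + (11/3)*3025) = -11 + (-10 + 33275/3) = -11 + 33245/3 = 33212/3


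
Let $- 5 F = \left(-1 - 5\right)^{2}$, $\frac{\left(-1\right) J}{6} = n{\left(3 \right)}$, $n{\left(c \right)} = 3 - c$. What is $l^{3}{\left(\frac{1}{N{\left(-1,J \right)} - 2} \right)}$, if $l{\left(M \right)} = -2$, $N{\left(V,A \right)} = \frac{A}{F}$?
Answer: $-8$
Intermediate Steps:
$J = 0$ ($J = - 6 \left(3 - 3\right) = \left(-6\right) 0 = 0$)
$F = - \frac{36}{5}$ ($F = - \frac{\left(-1 - 5\right)^{2}}{5} = - \frac{\left(-6\right)^{2}}{5} = \left(- \frac{1}{5}\right) 36 = - \frac{36}{5} \approx -7.2$)
$N{\left(V,A \right)} = - \frac{5 A}{36}$ ($N{\left(V,A \right)} = \frac{A}{- \frac{36}{5}} = A \left(- \frac{5}{36}\right) = - \frac{5 A}{36}$)
$l^{3}{\left(\frac{1}{N{\left(-1,J \right)} - 2} \right)} = \left(-2\right)^{3} = -8$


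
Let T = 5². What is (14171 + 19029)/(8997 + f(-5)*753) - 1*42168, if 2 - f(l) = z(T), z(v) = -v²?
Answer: -2536021538/60141 ≈ -42168.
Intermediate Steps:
T = 25
f(l) = 627 (f(l) = 2 - (-1)*25² = 2 - (-1)*625 = 2 - 1*(-625) = 2 + 625 = 627)
(14171 + 19029)/(8997 + f(-5)*753) - 1*42168 = (14171 + 19029)/(8997 + 627*753) - 1*42168 = 33200/(8997 + 472131) - 42168 = 33200/481128 - 42168 = 33200*(1/481128) - 42168 = 4150/60141 - 42168 = -2536021538/60141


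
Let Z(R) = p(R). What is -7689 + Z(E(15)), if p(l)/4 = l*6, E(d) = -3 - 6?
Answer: -7905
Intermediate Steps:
E(d) = -9
p(l) = 24*l (p(l) = 4*(l*6) = 4*(6*l) = 24*l)
Z(R) = 24*R
-7689 + Z(E(15)) = -7689 + 24*(-9) = -7689 - 216 = -7905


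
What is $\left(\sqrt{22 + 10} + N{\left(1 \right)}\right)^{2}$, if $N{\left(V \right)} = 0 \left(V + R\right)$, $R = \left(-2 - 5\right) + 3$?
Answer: $32$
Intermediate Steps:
$R = -4$ ($R = -7 + 3 = -4$)
$N{\left(V \right)} = 0$ ($N{\left(V \right)} = 0 \left(V - 4\right) = 0 \left(-4 + V\right) = 0$)
$\left(\sqrt{22 + 10} + N{\left(1 \right)}\right)^{2} = \left(\sqrt{22 + 10} + 0\right)^{2} = \left(\sqrt{32} + 0\right)^{2} = \left(4 \sqrt{2} + 0\right)^{2} = \left(4 \sqrt{2}\right)^{2} = 32$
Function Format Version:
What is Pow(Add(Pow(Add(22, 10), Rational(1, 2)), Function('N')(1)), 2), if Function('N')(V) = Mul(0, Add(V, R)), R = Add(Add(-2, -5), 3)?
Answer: 32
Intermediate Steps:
R = -4 (R = Add(-7, 3) = -4)
Function('N')(V) = 0 (Function('N')(V) = Mul(0, Add(V, -4)) = Mul(0, Add(-4, V)) = 0)
Pow(Add(Pow(Add(22, 10), Rational(1, 2)), Function('N')(1)), 2) = Pow(Add(Pow(Add(22, 10), Rational(1, 2)), 0), 2) = Pow(Add(Pow(32, Rational(1, 2)), 0), 2) = Pow(Add(Mul(4, Pow(2, Rational(1, 2))), 0), 2) = Pow(Mul(4, Pow(2, Rational(1, 2))), 2) = 32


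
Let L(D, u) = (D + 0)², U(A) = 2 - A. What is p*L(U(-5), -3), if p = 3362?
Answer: 164738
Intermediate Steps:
L(D, u) = D²
p*L(U(-5), -3) = 3362*(2 - 1*(-5))² = 3362*(2 + 5)² = 3362*7² = 3362*49 = 164738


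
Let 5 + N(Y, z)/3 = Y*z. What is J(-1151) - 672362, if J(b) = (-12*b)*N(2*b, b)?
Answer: 109788028930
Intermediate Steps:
N(Y, z) = -15 + 3*Y*z (N(Y, z) = -15 + 3*(Y*z) = -15 + 3*Y*z)
J(b) = -12*b*(-15 + 6*b²) (J(b) = (-12*b)*(-15 + 3*(2*b)*b) = (-12*b)*(-15 + 6*b²) = -12*b*(-15 + 6*b²))
J(-1151) - 672362 = (-72*(-1151)³ + 180*(-1151)) - 672362 = (-72*(-1524845951) - 207180) - 672362 = (109788908472 - 207180) - 672362 = 109788701292 - 672362 = 109788028930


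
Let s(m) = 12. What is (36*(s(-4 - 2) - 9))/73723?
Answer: 108/73723 ≈ 0.0014649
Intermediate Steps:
(36*(s(-4 - 2) - 9))/73723 = (36*(12 - 9))/73723 = (36*3)*(1/73723) = 108*(1/73723) = 108/73723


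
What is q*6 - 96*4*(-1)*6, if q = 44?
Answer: 2568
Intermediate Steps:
q*6 - 96*4*(-1)*6 = 44*6 - 96*4*(-1)*6 = 264 - (-384)*6 = 264 - 96*(-24) = 264 + 2304 = 2568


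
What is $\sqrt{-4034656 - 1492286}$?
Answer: $i \sqrt{5526942} \approx 2350.9 i$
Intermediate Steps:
$\sqrt{-4034656 - 1492286} = \sqrt{-5526942} = i \sqrt{5526942}$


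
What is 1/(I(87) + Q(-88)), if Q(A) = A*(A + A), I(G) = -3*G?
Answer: 1/15227 ≈ 6.5673e-5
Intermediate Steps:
Q(A) = 2*A² (Q(A) = A*(2*A) = 2*A²)
1/(I(87) + Q(-88)) = 1/(-3*87 + 2*(-88)²) = 1/(-261 + 2*7744) = 1/(-261 + 15488) = 1/15227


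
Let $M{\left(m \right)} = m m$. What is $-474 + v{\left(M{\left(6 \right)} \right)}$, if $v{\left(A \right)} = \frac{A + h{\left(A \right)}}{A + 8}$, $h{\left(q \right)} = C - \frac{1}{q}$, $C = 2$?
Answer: $- \frac{749449}{1584} \approx -473.14$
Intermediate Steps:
$M{\left(m \right)} = m^{2}$
$h{\left(q \right)} = 2 - \frac{1}{q}$
$v{\left(A \right)} = \frac{2 + A - \frac{1}{A}}{8 + A}$ ($v{\left(A \right)} = \frac{A + \left(2 - \frac{1}{A}\right)}{A + 8} = \frac{2 + A - \frac{1}{A}}{8 + A}$)
$-474 + v{\left(M{\left(6 \right)} \right)} = -474 + \frac{-1 + \left(6^{2}\right)^{2} + 2 \cdot 6^{2}}{6^{2} \left(8 + 6^{2}\right)} = -474 + \frac{-1 + 36^{2} + 2 \cdot 36}{36 \left(8 + 36\right)} = -474 + \frac{-1 + 1296 + 72}{36 \cdot 44} = -474 + \frac{1}{36} \cdot \frac{1}{44} \cdot 1367 = -474 + \frac{1367}{1584} = - \frac{749449}{1584}$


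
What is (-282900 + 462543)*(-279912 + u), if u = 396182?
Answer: 20887091610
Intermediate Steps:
(-282900 + 462543)*(-279912 + u) = (-282900 + 462543)*(-279912 + 396182) = 179643*116270 = 20887091610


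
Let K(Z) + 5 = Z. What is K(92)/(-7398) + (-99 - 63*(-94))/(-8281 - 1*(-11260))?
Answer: 1585903/816246 ≈ 1.9429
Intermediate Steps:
K(Z) = -5 + Z
K(92)/(-7398) + (-99 - 63*(-94))/(-8281 - 1*(-11260)) = (-5 + 92)/(-7398) + (-99 - 63*(-94))/(-8281 - 1*(-11260)) = 87*(-1/7398) + (-99 + 5922)/(-8281 + 11260) = -29/2466 + 5823/2979 = -29/2466 + 5823*(1/2979) = -29/2466 + 647/331 = 1585903/816246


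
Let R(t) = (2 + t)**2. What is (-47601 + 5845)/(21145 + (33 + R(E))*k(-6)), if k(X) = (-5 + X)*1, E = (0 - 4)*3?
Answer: -1606/757 ≈ -2.1215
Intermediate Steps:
E = -12 (E = -4*3 = -12)
k(X) = -5 + X
(-47601 + 5845)/(21145 + (33 + R(E))*k(-6)) = (-47601 + 5845)/(21145 + (33 + (2 - 12)**2)*(-5 - 6)) = -41756/(21145 + (33 + (-10)**2)*(-11)) = -41756/(21145 + (33 + 100)*(-11)) = -41756/(21145 + 133*(-11)) = -41756/(21145 - 1463) = -41756/19682 = -41756*1/19682 = -1606/757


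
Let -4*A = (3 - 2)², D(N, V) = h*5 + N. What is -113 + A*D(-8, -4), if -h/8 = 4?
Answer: -71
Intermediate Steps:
h = -32 (h = -8*4 = -32)
D(N, V) = -160 + N (D(N, V) = -32*5 + N = -160 + N)
A = -¼ (A = -(3 - 2)²/4 = -¼*1² = -¼*1 = -¼ ≈ -0.25000)
-113 + A*D(-8, -4) = -113 - (-160 - 8)/4 = -113 - ¼*(-168) = -113 + 42 = -71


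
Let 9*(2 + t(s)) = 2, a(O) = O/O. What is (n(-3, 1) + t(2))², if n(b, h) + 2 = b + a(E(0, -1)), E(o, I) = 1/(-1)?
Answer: 2704/81 ≈ 33.383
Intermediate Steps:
E(o, I) = -1
a(O) = 1
t(s) = -16/9 (t(s) = -2 + (⅑)*2 = -2 + 2/9 = -16/9)
n(b, h) = -1 + b (n(b, h) = -2 + (b + 1) = -2 + (1 + b) = -1 + b)
(n(-3, 1) + t(2))² = ((-1 - 3) - 16/9)² = (-4 - 16/9)² = (-52/9)² = 2704/81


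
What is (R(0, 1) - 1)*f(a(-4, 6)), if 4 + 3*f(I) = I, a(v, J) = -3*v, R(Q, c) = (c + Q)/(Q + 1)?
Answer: 0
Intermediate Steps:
R(Q, c) = (Q + c)/(1 + Q)
a(v, J) = -3*v
f(I) = -4/3 + I/3
(R(0, 1) - 1)*f(a(-4, 6)) = ((0 + 1)/(1 + 0) - 1)*(-4/3 + (-3*(-4))/3) = (1/1 - 1)*(-4/3 + (⅓)*12) = (1*1 - 1)*(-4/3 + 4) = (1 - 1)*(8/3) = 0*(8/3) = 0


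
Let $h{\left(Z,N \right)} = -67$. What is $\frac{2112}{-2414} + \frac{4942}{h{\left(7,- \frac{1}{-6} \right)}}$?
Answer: $- \frac{6035746}{80869} \approx -74.636$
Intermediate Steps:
$\frac{2112}{-2414} + \frac{4942}{h{\left(7,- \frac{1}{-6} \right)}} = \frac{2112}{-2414} + \frac{4942}{-67} = 2112 \left(- \frac{1}{2414}\right) + 4942 \left(- \frac{1}{67}\right) = - \frac{1056}{1207} - \frac{4942}{67} = - \frac{6035746}{80869}$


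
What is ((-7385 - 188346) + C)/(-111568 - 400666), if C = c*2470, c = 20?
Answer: 146331/512234 ≈ 0.28567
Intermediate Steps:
C = 49400 (C = 20*2470 = 49400)
((-7385 - 188346) + C)/(-111568 - 400666) = ((-7385 - 188346) + 49400)/(-111568 - 400666) = (-195731 + 49400)/(-512234) = -146331*(-1/512234) = 146331/512234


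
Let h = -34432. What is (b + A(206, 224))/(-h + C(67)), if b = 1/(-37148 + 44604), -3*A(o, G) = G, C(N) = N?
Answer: -1670141/771673632 ≈ -0.0021643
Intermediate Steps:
A(o, G) = -G/3
b = 1/7456 ≈ 0.00013412
(b + A(206, 224))/(-h + C(67)) = (1/7456 - 1/3*224)/(-1*(-34432) + 67) = (1/7456 - 224/3)/(34432 + 67) = -1670141/22368/34499 = -1670141/22368*1/34499 = -1670141/771673632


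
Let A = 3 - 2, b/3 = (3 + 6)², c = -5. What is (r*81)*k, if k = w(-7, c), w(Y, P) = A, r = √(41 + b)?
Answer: 162*√71 ≈ 1365.0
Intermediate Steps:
b = 243 (b = 3*(3 + 6)² = 3*9² = 3*81 = 243)
r = 2*√71 (r = √(41 + 243) = √284 = 2*√71 ≈ 16.852)
A = 1
w(Y, P) = 1
k = 1
(r*81)*k = ((2*√71)*81)*1 = (162*√71)*1 = 162*√71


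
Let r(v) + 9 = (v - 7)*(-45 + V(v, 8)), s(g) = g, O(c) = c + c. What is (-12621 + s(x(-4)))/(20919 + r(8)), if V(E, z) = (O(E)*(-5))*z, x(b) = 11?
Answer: -2522/4045 ≈ -0.62349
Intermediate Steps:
O(c) = 2*c
V(E, z) = -10*E*z (V(E, z) = ((2*E)*(-5))*z = (-10*E)*z = -10*E*z)
r(v) = -9 + (-45 - 80*v)*(-7 + v) (r(v) = -9 + (v - 7)*(-45 - 10*v*8) = -9 + (-7 + v)*(-45 - 80*v) = -9 + (-45 - 80*v)*(-7 + v))
(-12621 + s(x(-4)))/(20919 + r(8)) = (-12621 + 11)/(20919 + (306 - 80*8**2 + 515*8)) = -12610/(20919 + (306 - 80*64 + 4120)) = -12610/(20919 + (306 - 5120 + 4120)) = -12610/(20919 - 694) = -12610/20225 = -12610*1/20225 = -2522/4045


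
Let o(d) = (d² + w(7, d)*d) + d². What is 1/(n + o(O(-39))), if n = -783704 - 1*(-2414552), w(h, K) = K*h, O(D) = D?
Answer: 1/1644537 ≈ 6.0807e-7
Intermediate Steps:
o(d) = 9*d² (o(d) = (d² + (d*7)*d) + d² = (d² + (7*d)*d) + d² = (d² + 7*d²) + d² = 8*d² + d² = 9*d²)
n = 1630848 (n = -783704 + 2414552 = 1630848)
1/(n + o(O(-39))) = 1/(1630848 + 9*(-39)²) = 1/(1630848 + 9*1521) = 1/(1630848 + 13689) = 1/1644537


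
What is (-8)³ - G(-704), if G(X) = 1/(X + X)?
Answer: -720895/1408 ≈ -512.00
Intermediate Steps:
G(X) = 1/(2*X)
(-8)³ - G(-704) = (-8)³ - 1/(2*(-704)) = -512 - (-1)/(2*704) = -512 - 1*(-1/1408) = -512 + 1/1408 = -720895/1408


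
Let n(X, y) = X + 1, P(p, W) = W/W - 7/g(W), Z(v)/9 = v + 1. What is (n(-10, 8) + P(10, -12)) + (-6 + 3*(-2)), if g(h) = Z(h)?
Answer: -1973/99 ≈ -19.929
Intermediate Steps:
Z(v) = 9 + 9*v (Z(v) = 9*(v + 1) = 9*(1 + v) = 9 + 9*v)
g(h) = 9 + 9*h
P(p, W) = 1 - 7/(9 + 9*W) (P(p, W) = W/W - 7/(9 + 9*W) = 1 - 7/(9 + 9*W))
n(X, y) = 1 + X
(n(-10, 8) + P(10, -12)) + (-6 + 3*(-2)) = ((1 - 10) + (2/9 - 12)/(1 - 12)) + (-6 + 3*(-2)) = (-9 - 106/9/(-11)) + (-6 - 6) = (-9 - 1/11*(-106/9)) - 12 = (-9 + 106/99) - 12 = -785/99 - 12 = -1973/99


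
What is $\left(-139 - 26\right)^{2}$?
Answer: $27225$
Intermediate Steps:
$\left(-139 - 26\right)^{2} = \left(-165\right)^{2} = 27225$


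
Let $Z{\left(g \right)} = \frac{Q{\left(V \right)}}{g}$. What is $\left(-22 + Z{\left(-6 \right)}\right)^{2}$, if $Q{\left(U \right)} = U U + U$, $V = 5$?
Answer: $729$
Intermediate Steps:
$Q{\left(U \right)} = U + U^{2}$ ($Q{\left(U \right)} = U^{2} + U = U + U^{2}$)
$Z{\left(g \right)} = \frac{30}{g}$ ($Z{\left(g \right)} = \frac{5 \left(1 + 5\right)}{g} = \frac{5 \cdot 6}{g} = \frac{30}{g}$)
$\left(-22 + Z{\left(-6 \right)}\right)^{2} = \left(-22 + \frac{30}{-6}\right)^{2} = \left(-22 + 30 \left(- \frac{1}{6}\right)\right)^{2} = \left(-22 - 5\right)^{2} = \left(-27\right)^{2} = 729$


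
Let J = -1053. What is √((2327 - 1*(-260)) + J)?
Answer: √1534 ≈ 39.166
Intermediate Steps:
√((2327 - 1*(-260)) + J) = √((2327 - 1*(-260)) - 1053) = √((2327 + 260) - 1053) = √(2587 - 1053) = √1534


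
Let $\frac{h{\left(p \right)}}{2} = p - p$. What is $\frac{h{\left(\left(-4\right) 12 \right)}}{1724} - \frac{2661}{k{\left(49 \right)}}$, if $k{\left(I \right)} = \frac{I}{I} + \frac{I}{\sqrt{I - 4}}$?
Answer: $\frac{119745}{2356} - \frac{391167 \sqrt{5}}{2356} \approx -320.43$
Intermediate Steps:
$k{\left(I \right)} = 1 + \frac{I}{\sqrt{-4 + I}}$
$h{\left(p \right)} = 0$ ($h{\left(p \right)} = 2 \left(p - p\right) = 2 \cdot 0 = 0$)
$\frac{h{\left(\left(-4\right) 12 \right)}}{1724} - \frac{2661}{k{\left(49 \right)}} = \frac{0}{1724} - \frac{2661}{1 + \frac{49}{\sqrt{-4 + 49}}} = 0 \cdot \frac{1}{1724} - \frac{2661}{1 + \frac{49}{3 \sqrt{5}}} = 0 - \frac{2661}{1 + 49 \frac{\sqrt{5}}{15}} = 0 - \frac{2661}{1 + \frac{49 \sqrt{5}}{15}} = - \frac{2661}{1 + \frac{49 \sqrt{5}}{15}}$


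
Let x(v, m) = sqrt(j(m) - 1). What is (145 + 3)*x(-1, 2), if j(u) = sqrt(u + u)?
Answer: 148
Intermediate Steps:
j(u) = sqrt(2)*sqrt(u) (j(u) = sqrt(2*u) = sqrt(2)*sqrt(u))
x(v, m) = sqrt(-1 + sqrt(2)*sqrt(m)) (x(v, m) = sqrt(sqrt(2)*sqrt(m) - 1) = sqrt(-1 + sqrt(2)*sqrt(m)))
(145 + 3)*x(-1, 2) = (145 + 3)*sqrt(-1 + sqrt(2)*sqrt(2)) = 148*sqrt(-1 + 2) = 148*sqrt(1) = 148*1 = 148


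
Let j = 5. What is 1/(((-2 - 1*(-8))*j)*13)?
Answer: 1/390 ≈ 0.0025641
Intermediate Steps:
1/(((-2 - 1*(-8))*j)*13) = 1/(((-2 - 1*(-8))*5)*13) = 1/(((-2 + 8)*5)*13) = 1/((6*5)*13) = 1/(30*13) = 1/390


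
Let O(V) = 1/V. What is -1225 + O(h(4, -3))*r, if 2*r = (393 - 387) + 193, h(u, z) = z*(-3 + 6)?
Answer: -22249/18 ≈ -1236.1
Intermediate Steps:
h(u, z) = 3*z (h(u, z) = z*3 = 3*z)
O(V) = 1/V
r = 199/2 (r = ((393 - 387) + 193)/2 = (6 + 193)/2 = (½)*199 = 199/2 ≈ 99.500)
-1225 + O(h(4, -3))*r = -1225 + (199/2)/(3*(-3)) = -1225 + (199/2)/(-9) = -1225 - ⅑*199/2 = -1225 - 199/18 = -22249/18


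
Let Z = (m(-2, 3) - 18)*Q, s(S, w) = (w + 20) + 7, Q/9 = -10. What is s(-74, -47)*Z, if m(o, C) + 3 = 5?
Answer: -28800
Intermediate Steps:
Q = -90 (Q = 9*(-10) = -90)
m(o, C) = 2 (m(o, C) = -3 + 5 = 2)
s(S, w) = 27 + w (s(S, w) = (20 + w) + 7 = 27 + w)
Z = 1440 (Z = (2 - 18)*(-90) = -16*(-90) = 1440)
s(-74, -47)*Z = (27 - 47)*1440 = -20*1440 = -28800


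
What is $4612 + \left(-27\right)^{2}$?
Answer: $5341$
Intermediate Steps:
$4612 + \left(-27\right)^{2} = 4612 + 729 = 5341$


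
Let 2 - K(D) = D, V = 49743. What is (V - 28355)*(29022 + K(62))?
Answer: 619439256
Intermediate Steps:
K(D) = 2 - D
(V - 28355)*(29022 + K(62)) = (49743 - 28355)*(29022 + (2 - 1*62)) = 21388*(29022 + (2 - 62)) = 21388*(29022 - 60) = 21388*28962 = 619439256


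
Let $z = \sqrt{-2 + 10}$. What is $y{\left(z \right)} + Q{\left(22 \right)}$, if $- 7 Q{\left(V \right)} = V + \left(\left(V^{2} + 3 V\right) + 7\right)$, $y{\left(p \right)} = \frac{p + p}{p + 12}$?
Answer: $- \frac{9857}{119} + \frac{6 \sqrt{2}}{17} \approx -82.333$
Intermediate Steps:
$z = 2 \sqrt{2}$ ($z = \sqrt{8} = 2 \sqrt{2} \approx 2.8284$)
$y{\left(p \right)} = \frac{2 p}{12 + p}$
$Q{\left(V \right)} = -1 - \frac{4 V}{7} - \frac{V^{2}}{7}$ ($Q{\left(V \right)} = - \frac{V + \left(\left(V^{2} + 3 V\right) + 7\right)}{7} = - \frac{V + \left(7 + V^{2} + 3 V\right)}{7} = - \frac{7 + V^{2} + 4 V}{7} = -1 - \frac{4 V}{7} - \frac{V^{2}}{7}$)
$y{\left(z \right)} + Q{\left(22 \right)} = \frac{2 \cdot 2 \sqrt{2}}{12 + 2 \sqrt{2}} - \left(\frac{95}{7} + \frac{484}{7}\right) = \frac{4 \sqrt{2}}{12 + 2 \sqrt{2}} - \frac{579}{7} = - \frac{579}{7} + \frac{4 \sqrt{2}}{12 + 2 \sqrt{2}}$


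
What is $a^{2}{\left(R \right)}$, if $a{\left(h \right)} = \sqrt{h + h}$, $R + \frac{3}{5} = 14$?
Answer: $\frac{134}{5} \approx 26.8$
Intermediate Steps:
$R = \frac{67}{5}$ ($R = - \frac{3}{5} + 14 = \frac{67}{5} \approx 13.4$)
$a{\left(h \right)} = \sqrt{2} \sqrt{h}$ ($a{\left(h \right)} = \sqrt{2 h} = \sqrt{2} \sqrt{h}$)
$a^{2}{\left(R \right)} = \left(\sqrt{2} \sqrt{\frac{67}{5}}\right)^{2} = \left(\sqrt{2} \frac{\sqrt{335}}{5}\right)^{2} = \left(\frac{\sqrt{670}}{5}\right)^{2} = \frac{134}{5}$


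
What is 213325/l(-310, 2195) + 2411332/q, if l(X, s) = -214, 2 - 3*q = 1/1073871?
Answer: 1661974836113599/459616574 ≈ 3.6160e+6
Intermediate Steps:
q = 2147741/3221613 (q = ⅔ - ⅓/1073871 = ⅔ - ⅓*1/1073871 = ⅔ - 1/3221613 = 2147741/3221613 ≈ 0.66667)
213325/l(-310, 2195) + 2411332/q = 213325/(-214) + 2411332/(2147741/3221613) = 213325*(-1/214) + 2411332*(3221613/2147741) = -213325/214 + 7768378518516/2147741 = 1661974836113599/459616574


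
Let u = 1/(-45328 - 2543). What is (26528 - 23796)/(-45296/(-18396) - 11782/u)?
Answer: 6282234/1296955078201 ≈ 4.8438e-6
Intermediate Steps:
u = -1/47871 (u = 1/(-47871) = -1/47871 ≈ -2.0889e-5)
(26528 - 23796)/(-45296/(-18396) - 11782/u) = (26528 - 23796)/(-45296/(-18396) - 11782/(-1/47871)) = 2732/(-45296*(-1/18396) - 11782*(-47871)) = 2732/(11324/4599 + 564016122) = 2732/(2593910156402/4599) = 2732*(4599/2593910156402) = 6282234/1296955078201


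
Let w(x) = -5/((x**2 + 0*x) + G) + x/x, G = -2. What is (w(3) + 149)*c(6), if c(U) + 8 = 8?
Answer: 0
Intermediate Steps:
c(U) = 0 (c(U) = -8 + 8 = 0)
w(x) = 1 - 5/(-2 + x**2) (w(x) = -5/((x**2 + 0*x) - 2) + x/x = -5/((x**2 + 0) - 2) + 1 = -5/(x**2 - 2) + 1 = -5/(-2 + x**2) + 1 = 1 - 5/(-2 + x**2))
(w(3) + 149)*c(6) = ((-7 + 3**2)/(-2 + 3**2) + 149)*0 = ((-7 + 9)/(-2 + 9) + 149)*0 = (2/7 + 149)*0 = (1045/7)*0 = 0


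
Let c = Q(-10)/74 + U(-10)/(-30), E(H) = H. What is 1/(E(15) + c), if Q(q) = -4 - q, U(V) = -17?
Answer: 1110/17369 ≈ 0.063907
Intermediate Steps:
c = 719/1110 (c = (-4 - 1*(-10))/74 - 17/(-30) = (-4 + 10)*(1/74) - 17*(-1/30) = 6*(1/74) + 17/30 = 3/37 + 17/30 = 719/1110 ≈ 0.64775)
1/(E(15) + c) = 1/(15 + 719/1110) = 1/(17369/1110) = 1110/17369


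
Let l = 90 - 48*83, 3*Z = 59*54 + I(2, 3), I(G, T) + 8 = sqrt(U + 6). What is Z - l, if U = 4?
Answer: 14860/3 + sqrt(10)/3 ≈ 4954.4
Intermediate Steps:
I(G, T) = -8 + sqrt(10) (I(G, T) = -8 + sqrt(4 + 6) = -8 + sqrt(10))
Z = 3178/3 + sqrt(10)/3 (Z = (59*54 + (-8 + sqrt(10)))/3 = (3186 + (-8 + sqrt(10)))/3 = (3178 + sqrt(10))/3 = 3178/3 + sqrt(10)/3 ≈ 1060.4)
l = -3894 (l = 90 - 3984 = -3894)
Z - l = (3178/3 + sqrt(10)/3) - 1*(-3894) = (3178/3 + sqrt(10)/3) + 3894 = 14860/3 + sqrt(10)/3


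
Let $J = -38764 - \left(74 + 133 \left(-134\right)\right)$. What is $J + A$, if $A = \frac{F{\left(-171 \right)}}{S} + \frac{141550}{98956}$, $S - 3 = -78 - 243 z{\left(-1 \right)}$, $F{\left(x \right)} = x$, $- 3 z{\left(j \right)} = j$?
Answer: $- \frac{2079409275}{98956} \approx -21013.0$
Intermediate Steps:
$z{\left(j \right)} = - \frac{j}{3}$
$S = -156$ ($S = 3 - \left(78 + 243 \left(\left(- \frac{1}{3}\right) \left(-1\right)\right)\right) = 3 - 159 = -156$)
$A = \frac{250021}{98956}$ ($A = - \frac{171}{-156} + \frac{141550}{98956} = \left(-171\right) \left(- \frac{1}{156}\right) + 141550 \cdot \frac{1}{98956} = \frac{57}{52} + \frac{70775}{49478} = \frac{250021}{98956} \approx 2.5266$)
$J = -21016$ ($J = -38764 - \left(74 - 17822\right) = -38764 - -17748 = -38764 + 17748 = -21016$)
$J + A = -21016 + \frac{250021}{98956} = - \frac{2079409275}{98956}$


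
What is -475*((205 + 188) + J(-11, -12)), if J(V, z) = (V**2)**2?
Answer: -7141150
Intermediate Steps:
J(V, z) = V**4
-475*((205 + 188) + J(-11, -12)) = -475*((205 + 188) + (-11)**4) = -475*(393 + 14641) = -475*15034 = -7141150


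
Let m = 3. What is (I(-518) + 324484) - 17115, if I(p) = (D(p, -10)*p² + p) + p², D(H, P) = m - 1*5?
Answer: 38527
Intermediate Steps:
D(H, P) = -2 (D(H, P) = 3 - 1*5 = 3 - 5 = -2)
I(p) = p - p² (I(p) = (-2*p² + p) + p² = (p - 2*p²) + p² = p - p²)
(I(-518) + 324484) - 17115 = (-518*(1 - 1*(-518)) + 324484) - 17115 = (-518*(1 + 518) + 324484) - 17115 = (-518*519 + 324484) - 17115 = (-268842 + 324484) - 17115 = 55642 - 17115 = 38527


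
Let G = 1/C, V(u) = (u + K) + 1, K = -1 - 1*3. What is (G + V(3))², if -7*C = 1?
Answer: 49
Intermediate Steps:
C = -⅐ (C = -⅐*1 = -⅐ ≈ -0.14286)
K = -4 (K = -1 - 3 = -4)
V(u) = -3 + u (V(u) = (u - 4) + 1 = (-4 + u) + 1 = -3 + u)
G = -7 (G = 1/(-⅐) = -7)
(G + V(3))² = (-7 + (-3 + 3))² = (-7 + 0)² = (-7)² = 49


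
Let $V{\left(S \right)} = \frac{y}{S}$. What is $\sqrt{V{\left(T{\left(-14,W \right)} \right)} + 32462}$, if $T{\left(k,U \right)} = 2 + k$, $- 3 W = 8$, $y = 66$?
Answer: $\frac{\sqrt{129826}}{2} \approx 180.16$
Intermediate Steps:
$W = - \frac{8}{3}$ ($W = \left(- \frac{1}{3}\right) 8 = - \frac{8}{3} \approx -2.6667$)
$V{\left(S \right)} = \frac{66}{S}$
$\sqrt{V{\left(T{\left(-14,W \right)} \right)} + 32462} = \sqrt{\frac{66}{2 - 14} + 32462} = \sqrt{\frac{66}{-12} + 32462} = \sqrt{66 \left(- \frac{1}{12}\right) + 32462} = \sqrt{- \frac{11}{2} + 32462} = \sqrt{\frac{64913}{2}} = \frac{\sqrt{129826}}{2}$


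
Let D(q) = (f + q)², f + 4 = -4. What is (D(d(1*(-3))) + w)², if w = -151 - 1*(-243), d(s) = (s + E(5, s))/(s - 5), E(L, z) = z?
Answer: 5349969/256 ≈ 20898.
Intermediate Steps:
f = -8 (f = -4 - 4 = -8)
d(s) = 2*s/(-5 + s) (d(s) = (s + s)/(s - 5) = (2*s)/(-5 + s) = 2*s/(-5 + s))
w = 92 (w = -151 + 243 = 92)
D(q) = (-8 + q)²
(D(d(1*(-3))) + w)² = ((-8 + 2*(1*(-3))/(-5 + 1*(-3)))² + 92)² = ((-8 + 2*(-3)/(-5 - 3))² + 92)² = ((-8 + 2*(-3)/(-8))² + 92)² = ((-8 + 2*(-3)*(-⅛))² + 92)² = ((-8 + ¾)² + 92)² = ((-29/4)² + 92)² = (841/16 + 92)² = (2313/16)² = 5349969/256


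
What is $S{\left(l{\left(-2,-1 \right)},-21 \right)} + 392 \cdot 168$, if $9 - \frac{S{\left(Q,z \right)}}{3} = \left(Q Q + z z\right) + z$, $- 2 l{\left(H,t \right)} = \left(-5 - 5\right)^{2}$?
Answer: $57123$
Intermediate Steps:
$l{\left(H,t \right)} = -50$ ($l{\left(H,t \right)} = - \frac{\left(-5 - 5\right)^{2}}{2} = - \frac{\left(-10\right)^{2}}{2} = \left(- \frac{1}{2}\right) 100 = -50$)
$S{\left(Q,z \right)} = 27 - 3 z - 3 Q^{2} - 3 z^{2}$ ($S{\left(Q,z \right)} = 27 - 3 \left(\left(Q Q + z z\right) + z\right) = 27 - 3 \left(\left(Q^{2} + z^{2}\right) + z\right) = 27 - 3 \left(z + Q^{2} + z^{2}\right) = 27 - \left(3 z + 3 Q^{2} + 3 z^{2}\right) = 27 - 3 z - 3 Q^{2} - 3 z^{2}$)
$S{\left(l{\left(-2,-1 \right)},-21 \right)} + 392 \cdot 168 = \left(27 - -63 - 3 \left(-50\right)^{2} - 3 \left(-21\right)^{2}\right) + 392 \cdot 168 = \left(27 + 63 - 7500 - 1323\right) + 65856 = -8733 + 65856 = 57123$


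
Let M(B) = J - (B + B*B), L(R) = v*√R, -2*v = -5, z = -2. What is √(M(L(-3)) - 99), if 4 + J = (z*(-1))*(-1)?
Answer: √(-345 - 10*I*√3)/2 ≈ 0.23305 - 9.29*I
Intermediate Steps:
v = 5/2 (v = -½*(-5) = 5/2 ≈ 2.5000)
J = -6 (J = -4 - 2*(-1)*(-1) = -4 + 2*(-1) = -4 - 2 = -6)
L(R) = 5*√R/2
M(B) = -6 - B - B² (M(B) = -6 - (B + B*B) = -6 - (B + B²) = -6 + (-B - B²) = -6 - B - B²)
√(M(L(-3)) - 99) = √((-6 - 5*√(-3)/2 - (5*√(-3)/2)²) - 99) = √((-6 - 5*I*√3/2 - (5*(I*√3)/2)²) - 99) = √((-6 - 5*I*√3/2 - (5*I*√3/2)²) - 99) = √((-6 - 5*I*√3/2 - 1*(-75/4)) - 99) = √((-6 - 5*I*√3/2 + 75/4) - 99) = √((51/4 - 5*I*√3/2) - 99) = √(-345/4 - 5*I*√3/2)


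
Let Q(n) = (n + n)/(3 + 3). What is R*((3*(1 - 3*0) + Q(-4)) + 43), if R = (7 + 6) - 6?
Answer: 938/3 ≈ 312.67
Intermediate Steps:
Q(n) = n/3 (Q(n) = (2*n)/6 = (2*n)*(⅙) = n/3)
R = 7 (R = 13 - 6 = 7)
R*((3*(1 - 3*0) + Q(-4)) + 43) = 7*((3*(1 - 3*0) + (⅓)*(-4)) + 43) = 7*((3*(1 + 0) - 4/3) + 43) = 7*((3*1 - 4/3) + 43) = 7*((3 - 4/3) + 43) = 7*(5/3 + 43) = 7*(134/3) = 938/3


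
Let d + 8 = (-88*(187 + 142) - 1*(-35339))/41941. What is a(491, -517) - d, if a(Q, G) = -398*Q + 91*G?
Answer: -10168895424/41941 ≈ -2.4246e+5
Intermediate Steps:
d = -329141/41941 (d = -8 + (-88*(187 + 142) - 1*(-35339))/41941 = -8 + (-88*329 + 35339)*(1/41941) = -8 + (-28952 + 35339)*(1/41941) = -8 + 6387*(1/41941) = -8 + 6387/41941 = -329141/41941 ≈ -7.8477)
a(491, -517) - d = (-398*491 + 91*(-517)) - 1*(-329141/41941) = (-195418 - 47047) + 329141/41941 = -242465 + 329141/41941 = -10168895424/41941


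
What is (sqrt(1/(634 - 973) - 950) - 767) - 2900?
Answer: -3667 + I*sqrt(109175289)/339 ≈ -3667.0 + 30.822*I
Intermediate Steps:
(sqrt(1/(634 - 973) - 950) - 767) - 2900 = (sqrt(1/(-339) - 950) - 767) - 2900 = (sqrt(-1/339 - 950) - 767) - 2900 = (sqrt(-322051/339) - 767) - 2900 = (I*sqrt(109175289)/339 - 767) - 2900 = (-767 + I*sqrt(109175289)/339) - 2900 = -3667 + I*sqrt(109175289)/339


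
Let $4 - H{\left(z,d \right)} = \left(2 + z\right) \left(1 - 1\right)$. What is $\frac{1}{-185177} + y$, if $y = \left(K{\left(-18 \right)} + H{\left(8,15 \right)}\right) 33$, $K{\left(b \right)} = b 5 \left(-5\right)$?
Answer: $\frac{2774321813}{185177} \approx 14982.0$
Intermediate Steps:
$K{\left(b \right)} = - 25 b$ ($K{\left(b \right)} = 5 b \left(-5\right) = - 25 b$)
$H{\left(z,d \right)} = 4$ ($H{\left(z,d \right)} = 4 - \left(2 + z\right) \left(1 - 1\right) = 4 - \left(2 + z\right) 0 = 4 - 0 = 4 + 0 = 4$)
$y = 14982$ ($y = \left(\left(-25\right) \left(-18\right) + 4\right) 33 = \left(450 + 4\right) 33 = 454 \cdot 33 = 14982$)
$\frac{1}{-185177} + y = \frac{1}{-185177} + 14982 = - \frac{1}{185177} + 14982 = \frac{2774321813}{185177}$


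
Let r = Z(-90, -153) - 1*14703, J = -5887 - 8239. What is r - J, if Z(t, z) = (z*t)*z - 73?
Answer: -2107460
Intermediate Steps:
Z(t, z) = -73 + t*z² (Z(t, z) = (t*z)*z - 73 = t*z² - 73 = -73 + t*z²)
J = -14126
r = -2121586 (r = (-73 - 90*(-153)²) - 1*14703 = (-73 - 90*23409) - 14703 = (-73 - 2106810) - 14703 = -2106883 - 14703 = -2121586)
r - J = -2121586 - 1*(-14126) = -2121586 + 14126 = -2107460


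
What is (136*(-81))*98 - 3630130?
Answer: -4709698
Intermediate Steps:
(136*(-81))*98 - 3630130 = -11016*98 - 3630130 = -1079568 - 3630130 = -4709698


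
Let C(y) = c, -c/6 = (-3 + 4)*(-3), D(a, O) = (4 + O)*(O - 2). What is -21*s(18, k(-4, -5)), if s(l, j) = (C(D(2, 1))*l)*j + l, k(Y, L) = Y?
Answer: 26838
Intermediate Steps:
D(a, O) = (-2 + O)*(4 + O) (D(a, O) = (4 + O)*(-2 + O) = (-2 + O)*(4 + O))
c = 18 (c = -6*(-3 + 4)*(-3) = -6*(-3) = 18)
C(y) = 18
s(l, j) = l + 18*j*l (s(l, j) = (18*l)*j + l = 18*j*l + l = l + 18*j*l)
-21*s(18, k(-4, -5)) = -378*(1 + 18*(-4)) = -378*(1 - 72) = -378*(-71) = -21*(-1278) = 26838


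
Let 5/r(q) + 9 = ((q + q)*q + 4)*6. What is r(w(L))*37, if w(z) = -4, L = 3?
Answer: 185/207 ≈ 0.89372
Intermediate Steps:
r(q) = 5/(15 + 12*q**2) (r(q) = 5/(-9 + ((q + q)*q + 4)*6) = 5/(-9 + ((2*q)*q + 4)*6) = 5/(-9 + (2*q**2 + 4)*6) = 5/(-9 + (4 + 2*q**2)*6) = 5/(-9 + (24 + 12*q**2)) = 5/(15 + 12*q**2))
r(w(L))*37 = (5/(3*(5 + 4*(-4)**2)))*37 = (5/(3*(5 + 4*16)))*37 = (5/(3*(5 + 64)))*37 = ((5/3)/69)*37 = ((5/3)*(1/69))*37 = (5/207)*37 = 185/207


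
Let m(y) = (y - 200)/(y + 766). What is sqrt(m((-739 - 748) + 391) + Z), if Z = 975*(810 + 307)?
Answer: sqrt(3294463755)/55 ≈ 1043.6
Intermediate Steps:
m(y) = (-200 + y)/(766 + y)
Z = 1089075 (Z = 975*1117 = 1089075)
sqrt(m((-739 - 748) + 391) + Z) = sqrt((-200 + ((-739 - 748) + 391))/(766 + ((-739 - 748) + 391)) + 1089075) = sqrt((-200 + (-1487 + 391))/(766 + (-1487 + 391)) + 1089075) = sqrt((-200 - 1096)/(766 - 1096) + 1089075) = sqrt(-1296/(-330) + 1089075) = sqrt(-1/330*(-1296) + 1089075) = sqrt(216/55 + 1089075) = sqrt(59899341/55) = sqrt(3294463755)/55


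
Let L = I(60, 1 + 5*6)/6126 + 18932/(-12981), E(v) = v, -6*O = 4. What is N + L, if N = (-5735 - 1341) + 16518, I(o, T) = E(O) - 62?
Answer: 375363106472/39760803 ≈ 9440.5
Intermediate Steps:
O = -2/3 (O = -1/6*4 = -2/3 ≈ -0.66667)
I(o, T) = -188/3 (I(o, T) = -2/3 - 62 = -188/3)
N = 9442 (N = -7076 + 16518 = 9442)
L = -58395454/39760803 (L = -188/3/6126 + 18932/(-12981) = -188/3*1/6126 + 18932*(-1/12981) = -94/9189 - 18932/12981 = -58395454/39760803 ≈ -1.4687)
N + L = 9442 - 58395454/39760803 = 375363106472/39760803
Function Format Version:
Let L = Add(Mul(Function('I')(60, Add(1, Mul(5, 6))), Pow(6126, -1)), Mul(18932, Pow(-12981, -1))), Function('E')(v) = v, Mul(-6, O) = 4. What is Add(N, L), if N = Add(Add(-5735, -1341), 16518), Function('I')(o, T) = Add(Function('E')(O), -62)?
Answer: Rational(375363106472, 39760803) ≈ 9440.5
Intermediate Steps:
O = Rational(-2, 3) (O = Mul(Rational(-1, 6), 4) = Rational(-2, 3) ≈ -0.66667)
Function('I')(o, T) = Rational(-188, 3) (Function('I')(o, T) = Add(Rational(-2, 3), -62) = Rational(-188, 3))
N = 9442 (N = Add(-7076, 16518) = 9442)
L = Rational(-58395454, 39760803) (L = Add(Mul(Rational(-188, 3), Pow(6126, -1)), Mul(18932, Pow(-12981, -1))) = Add(Mul(Rational(-188, 3), Rational(1, 6126)), Mul(18932, Rational(-1, 12981))) = Add(Rational(-94, 9189), Rational(-18932, 12981)) = Rational(-58395454, 39760803) ≈ -1.4687)
Add(N, L) = Add(9442, Rational(-58395454, 39760803)) = Rational(375363106472, 39760803)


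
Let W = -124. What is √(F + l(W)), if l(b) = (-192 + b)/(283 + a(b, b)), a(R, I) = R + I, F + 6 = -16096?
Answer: 3*I*√2192890/35 ≈ 126.93*I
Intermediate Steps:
F = -16102 (F = -6 - 16096 = -16102)
a(R, I) = I + R
l(b) = (-192 + b)/(283 + 2*b) (l(b) = (-192 + b)/(283 + (b + b)) = (-192 + b)/(283 + 2*b))
√(F + l(W)) = √(-16102 + (-192 - 124)/(283 + 2*(-124))) = √(-16102 - 316/(283 - 248)) = √(-16102 - 316/35) = √(-563886/35) = 3*I*√2192890/35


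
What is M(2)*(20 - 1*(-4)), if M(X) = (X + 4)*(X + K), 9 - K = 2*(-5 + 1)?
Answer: 2736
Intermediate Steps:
K = 17 (K = 9 - 2*(-5 + 1) = 9 - 2*(-4) = 9 - 1*(-8) = 9 + 8 = 17)
M(X) = (4 + X)*(17 + X) (M(X) = (X + 4)*(X + 17) = (4 + X)*(17 + X))
M(2)*(20 - 1*(-4)) = (68 + 2² + 21*2)*(20 - 1*(-4)) = (68 + 4 + 42)*(20 + 4) = 114*24 = 2736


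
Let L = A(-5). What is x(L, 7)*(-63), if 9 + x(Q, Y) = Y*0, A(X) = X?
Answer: 567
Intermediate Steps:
L = -5
x(Q, Y) = -9 (x(Q, Y) = -9 + Y*0 = -9 + 0 = -9)
x(L, 7)*(-63) = -9*(-63) = 567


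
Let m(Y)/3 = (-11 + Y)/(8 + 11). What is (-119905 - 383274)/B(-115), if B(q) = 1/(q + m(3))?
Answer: 1111522411/19 ≈ 5.8501e+7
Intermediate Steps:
m(Y) = -33/19 + 3*Y/19 (m(Y) = 3*((-11 + Y)/(8 + 11)) = 3*((-11 + Y)/19) = 3*((-11 + Y)*(1/19)) = 3*(-11/19 + Y/19) = -33/19 + 3*Y/19)
B(q) = 1/(-24/19 + q) (B(q) = 1/(q + (-33/19 + (3/19)*3)) = 1/(q + (-33/19 + 9/19)) = 1/(q - 24/19) = 1/(-24/19 + q))
(-119905 - 383274)/B(-115) = (-119905 - 383274)/((19/(-24 + 19*(-115)))) = -503179/(19/(-24 - 2185)) = -503179/(19/(-2209)) = -503179/(19*(-1/2209)) = -503179/(-19/2209) = -503179*(-2209/19) = 1111522411/19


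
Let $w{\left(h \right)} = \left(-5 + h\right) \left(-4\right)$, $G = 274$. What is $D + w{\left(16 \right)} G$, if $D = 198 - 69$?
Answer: $-11927$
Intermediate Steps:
$w{\left(h \right)} = 20 - 4 h$
$D = 129$
$D + w{\left(16 \right)} G = 129 + \left(20 - 64\right) 274 = 129 - 12056 = -11927$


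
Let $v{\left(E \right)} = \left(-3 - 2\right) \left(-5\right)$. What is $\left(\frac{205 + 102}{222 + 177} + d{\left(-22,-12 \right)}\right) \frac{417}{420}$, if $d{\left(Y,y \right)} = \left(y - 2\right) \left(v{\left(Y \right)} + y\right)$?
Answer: $- \frac{10051229}{55860} \approx -179.94$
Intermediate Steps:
$v{\left(E \right)} = 25$ ($v{\left(E \right)} = \left(-5\right) \left(-5\right) = 25$)
$d{\left(Y,y \right)} = \left(-2 + y\right) \left(25 + y\right)$ ($d{\left(Y,y \right)} = \left(y - 2\right) \left(25 + y\right) = \left(-2 + y\right) \left(25 + y\right)$)
$\left(\frac{205 + 102}{222 + 177} + d{\left(-22,-12 \right)}\right) \frac{417}{420} = \left(\frac{205 + 102}{222 + 177} + \left(-50 + \left(-12\right)^{2} + 23 \left(-12\right)\right)\right) \frac{417}{420} = \left(\frac{307}{399} - 182\right) 417 \cdot \frac{1}{420} = \left(307 \cdot \frac{1}{399} - 182\right) \frac{139}{140} = \left(\frac{307}{399} - 182\right) \frac{139}{140} = \left(- \frac{72311}{399}\right) \frac{139}{140} = - \frac{10051229}{55860}$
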